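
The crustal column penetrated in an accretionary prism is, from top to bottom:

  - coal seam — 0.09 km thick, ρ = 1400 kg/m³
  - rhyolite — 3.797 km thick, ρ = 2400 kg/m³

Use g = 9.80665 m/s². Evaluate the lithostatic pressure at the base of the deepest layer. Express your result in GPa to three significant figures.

coal seam: 1400 kg/m³ × 9.80665 m/s² × 90 m = 1.236×10^6 Pa = 1.236×10^-3 GPa
rhyolite: 2400 kg/m³ × 9.80665 m/s² × 3797 m = 8.937×10^7 Pa = 0.08937 GPa
Total = 1.236×10^-3 + 0.08937 = 0.090602 GPa

0.0906 GPa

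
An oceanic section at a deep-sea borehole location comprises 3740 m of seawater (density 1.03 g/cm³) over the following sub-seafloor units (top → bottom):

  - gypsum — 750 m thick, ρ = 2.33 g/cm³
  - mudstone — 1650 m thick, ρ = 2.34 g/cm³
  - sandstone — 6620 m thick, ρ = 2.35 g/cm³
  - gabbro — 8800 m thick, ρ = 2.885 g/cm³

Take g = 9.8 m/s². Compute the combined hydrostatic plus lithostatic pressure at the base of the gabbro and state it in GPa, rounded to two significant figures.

seawater: 1030 kg/m³ × 9.8 m/s² × 3740 m = 3.775×10^7 Pa = 0.03775 GPa
gypsum: 2330 kg/m³ × 9.8 m/s² × 750 m = 1.713×10^7 Pa = 0.01713 GPa
mudstone: 2340 kg/m³ × 9.8 m/s² × 1650 m = 3.784×10^7 Pa = 0.03784 GPa
sandstone: 2350 kg/m³ × 9.8 m/s² × 6620 m = 1.525×10^8 Pa = 0.1525 GPa
gabbro: 2885 kg/m³ × 9.8 m/s² × 8800 m = 2.488×10^8 Pa = 0.2488 GPa
Total = 0.03775 + 0.01713 + 0.03784 + 0.1525 + 0.2488 = 0.49398 GPa

0.49 GPa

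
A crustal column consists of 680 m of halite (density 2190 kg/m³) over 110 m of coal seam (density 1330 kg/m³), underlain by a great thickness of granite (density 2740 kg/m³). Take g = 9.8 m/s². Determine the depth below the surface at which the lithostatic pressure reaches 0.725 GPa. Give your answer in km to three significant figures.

Pressure at base of upper layers: 2190×9.8×680 + 1330×9.8×110 = 1.603×10^7 Pa = 0.01603 GPa
Remaining pressure to be supplied by granite: 7.250×10^8 − 1.603×10^7 = 7.090×10^8 Pa
Additional depth in granite = 7.090×10^8 Pa / (2740 kg/m³ × 9.8 m/s²) = 26403 m
Total depth = 790 m + 26403 m = 27193 m
= 27.193 km

27.2 km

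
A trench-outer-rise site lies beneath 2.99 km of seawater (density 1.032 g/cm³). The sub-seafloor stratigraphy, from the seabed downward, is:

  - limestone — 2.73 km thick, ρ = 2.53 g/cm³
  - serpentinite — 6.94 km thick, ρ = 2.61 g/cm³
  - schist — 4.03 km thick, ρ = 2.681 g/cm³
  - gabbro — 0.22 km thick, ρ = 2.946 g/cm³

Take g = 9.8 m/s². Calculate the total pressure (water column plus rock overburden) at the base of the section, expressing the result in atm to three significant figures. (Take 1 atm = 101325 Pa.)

seawater: 1032 kg/m³ × 9.8 m/s² × 2990 m = 3.024×10^7 Pa = 298.4 atm
limestone: 2530 kg/m³ × 9.8 m/s² × 2730 m = 6.769×10^7 Pa = 668.0 atm
serpentinite: 2610 kg/m³ × 9.8 m/s² × 6940 m = 1.775×10^8 Pa = 1752 atm
schist: 2681 kg/m³ × 9.8 m/s² × 4030 m = 1.059×10^8 Pa = 1045 atm
gabbro: 2946 kg/m³ × 9.8 m/s² × 220 m = 6.352×10^6 Pa = 62.69 atm
Total = 298.4 + 668.0 + 1752 + 1045 + 62.69 = 3826.0 atm

3830 atm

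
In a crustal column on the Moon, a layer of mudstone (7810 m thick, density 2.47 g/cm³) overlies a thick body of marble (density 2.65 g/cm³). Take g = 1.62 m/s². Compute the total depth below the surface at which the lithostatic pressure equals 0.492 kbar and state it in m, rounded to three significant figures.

12000 m

Pressure at base of upper layers: 2470×1.62×7810 = 3.125×10^7 Pa = 0.3125 kbar
Remaining pressure to be supplied by marble: 4.920×10^7 − 3.125×10^7 = 1.795×10^7 Pa
Additional depth in marble = 1.795×10^7 Pa / (2650 kg/m³ × 1.62 m/s²) = 4181.0 m
Total depth = 7810 m + 4181.0 m = 11991 m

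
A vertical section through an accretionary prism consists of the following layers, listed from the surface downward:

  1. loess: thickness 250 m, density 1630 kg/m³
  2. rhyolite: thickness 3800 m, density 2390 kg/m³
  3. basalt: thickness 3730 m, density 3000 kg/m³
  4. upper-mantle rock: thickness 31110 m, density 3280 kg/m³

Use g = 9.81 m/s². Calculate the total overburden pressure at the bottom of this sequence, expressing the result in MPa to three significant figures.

loess: 1630 kg/m³ × 9.81 m/s² × 250 m = 3.998×10^6 Pa = 3.998 MPa
rhyolite: 2390 kg/m³ × 9.81 m/s² × 3800 m = 8.909×10^7 Pa = 89.09 MPa
basalt: 3000 kg/m³ × 9.81 m/s² × 3730 m = 1.098×10^8 Pa = 109.8 MPa
upper-mantle rock: 3280 kg/m³ × 9.81 m/s² × 31110 m = 1.001×10^9 Pa = 1001 MPa
Total = 3.998 + 89.09 + 109.8 + 1001 = 1203.9 MPa

1200 MPa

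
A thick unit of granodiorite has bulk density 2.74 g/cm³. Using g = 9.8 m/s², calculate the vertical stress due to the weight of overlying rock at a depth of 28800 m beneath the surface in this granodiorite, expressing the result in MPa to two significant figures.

granodiorite: 2740 kg/m³ × 9.8 m/s² × 28800 m = 7.733×10^8 Pa = 773.3 MPa

770 MPa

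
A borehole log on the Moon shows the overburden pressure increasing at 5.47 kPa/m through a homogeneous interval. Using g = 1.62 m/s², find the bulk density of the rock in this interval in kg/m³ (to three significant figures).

ρ = (dP/dz)/g = 5.47 kPa/m / 1.62 m/s² = 5470.0 Pa/m / 1.62 m/s² = 3376.5 kg/m³

3380 kg/m³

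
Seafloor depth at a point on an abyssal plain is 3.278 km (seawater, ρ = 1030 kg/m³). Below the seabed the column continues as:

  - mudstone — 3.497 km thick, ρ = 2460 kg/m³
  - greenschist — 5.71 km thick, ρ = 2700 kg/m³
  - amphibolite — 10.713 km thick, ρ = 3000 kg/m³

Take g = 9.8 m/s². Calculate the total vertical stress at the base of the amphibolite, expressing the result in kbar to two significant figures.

seawater: 1030 kg/m³ × 9.8 m/s² × 3278 m = 3.309×10^7 Pa = 0.3309 kbar
mudstone: 2460 kg/m³ × 9.8 m/s² × 3497 m = 8.431×10^7 Pa = 0.8431 kbar
greenschist: 2700 kg/m³ × 9.8 m/s² × 5710 m = 1.511×10^8 Pa = 1.511 kbar
amphibolite: 3000 kg/m³ × 9.8 m/s² × 10713 m = 3.150×10^8 Pa = 3.150 kbar
Total = 0.3309 + 0.8431 + 1.511 + 3.150 = 5.8344 kbar

5.8 kbar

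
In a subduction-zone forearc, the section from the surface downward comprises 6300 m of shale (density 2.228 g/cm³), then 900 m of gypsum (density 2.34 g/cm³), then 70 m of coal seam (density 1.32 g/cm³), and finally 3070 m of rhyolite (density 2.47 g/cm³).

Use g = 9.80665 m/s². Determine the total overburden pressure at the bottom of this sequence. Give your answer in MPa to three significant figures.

234 MPa

shale: 2228 kg/m³ × 9.80665 m/s² × 6300 m = 1.377×10^8 Pa = 137.7 MPa
gypsum: 2340 kg/m³ × 9.80665 m/s² × 900 m = 2.065×10^7 Pa = 20.65 MPa
coal seam: 1320 kg/m³ × 9.80665 m/s² × 70 m = 9.061×10^5 Pa = 0.9061 MPa
rhyolite: 2470 kg/m³ × 9.80665 m/s² × 3070 m = 7.436×10^7 Pa = 74.36 MPa
Total = 137.7 + 20.65 + 0.9061 + 74.36 = 233.57 MPa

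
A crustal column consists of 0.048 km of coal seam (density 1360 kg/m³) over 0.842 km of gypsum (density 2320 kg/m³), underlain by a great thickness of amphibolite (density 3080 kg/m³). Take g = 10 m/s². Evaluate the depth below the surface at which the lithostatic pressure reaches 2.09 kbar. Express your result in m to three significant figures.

7020 m

Pressure at base of upper layers: 1360×10×48 + 2320×10×842 = 2.019×10^7 Pa = 0.2019 kbar
Remaining pressure to be supplied by amphibolite: 2.090×10^8 − 2.019×10^7 = 1.888×10^8 Pa
Additional depth in amphibolite = 1.888×10^8 Pa / (3080 kg/m³ × 10 m/s²) = 6130.3 m
Total depth = 890 m + 6130.3 m = 7020.3 m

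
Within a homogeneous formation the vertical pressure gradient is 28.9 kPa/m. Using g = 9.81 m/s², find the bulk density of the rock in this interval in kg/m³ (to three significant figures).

2950 kg/m³

ρ = (dP/dz)/g = 28.9 kPa/m / 9.81 m/s² = 28900 Pa/m / 9.81 m/s² = 2946.0 kg/m³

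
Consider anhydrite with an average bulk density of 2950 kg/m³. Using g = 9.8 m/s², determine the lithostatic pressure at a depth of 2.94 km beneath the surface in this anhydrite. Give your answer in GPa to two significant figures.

0.085 GPa

anhydrite: 2950 kg/m³ × 9.8 m/s² × 2940 m = 8.500×10^7 Pa = 0.08500 GPa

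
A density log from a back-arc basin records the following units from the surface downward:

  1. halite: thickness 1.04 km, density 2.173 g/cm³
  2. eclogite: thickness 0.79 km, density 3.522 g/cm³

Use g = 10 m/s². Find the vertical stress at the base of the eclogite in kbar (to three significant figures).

halite: 2173 kg/m³ × 10 m/s² × 1040 m = 2.260×10^7 Pa = 0.2260 kbar
eclogite: 3522 kg/m³ × 10 m/s² × 790 m = 2.782×10^7 Pa = 0.2782 kbar
Total = 0.2260 + 0.2782 = 0.50423 kbar

0.504 kbar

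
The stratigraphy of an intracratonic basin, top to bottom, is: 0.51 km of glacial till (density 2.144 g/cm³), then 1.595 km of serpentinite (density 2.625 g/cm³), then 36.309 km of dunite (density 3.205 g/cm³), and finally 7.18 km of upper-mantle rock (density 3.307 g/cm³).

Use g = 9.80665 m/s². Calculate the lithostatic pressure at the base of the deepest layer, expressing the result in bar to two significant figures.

glacial till: 2144 kg/m³ × 9.80665 m/s² × 510 m = 1.072×10^7 Pa = 107.2 bar
serpentinite: 2625 kg/m³ × 9.80665 m/s² × 1595 m = 4.106×10^7 Pa = 410.6 bar
dunite: 3205 kg/m³ × 9.80665 m/s² × 36309 m = 1.141×10^9 Pa = 11412 bar
upper-mantle rock: 3307 kg/m³ × 9.80665 m/s² × 7180 m = 2.329×10^8 Pa = 2329 bar
Total = 107.2 + 410.6 + 11412 + 2329 = 14258 bar

14000 bar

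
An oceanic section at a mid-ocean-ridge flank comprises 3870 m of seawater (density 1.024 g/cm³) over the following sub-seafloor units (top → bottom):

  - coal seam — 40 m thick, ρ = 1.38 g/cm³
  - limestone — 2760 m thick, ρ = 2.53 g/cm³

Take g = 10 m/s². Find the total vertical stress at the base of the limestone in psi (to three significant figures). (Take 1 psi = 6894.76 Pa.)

seawater: 1024 kg/m³ × 10 m/s² × 3870 m = 3.963×10^7 Pa = 5748 psi
coal seam: 1380 kg/m³ × 10 m/s² × 40 m = 5.520×10^5 Pa = 80.06 psi
limestone: 2530 kg/m³ × 10 m/s² × 2760 m = 6.983×10^7 Pa = 10128 psi
Total = 5748 + 80.06 + 10128 = 15955 psi

16000 psi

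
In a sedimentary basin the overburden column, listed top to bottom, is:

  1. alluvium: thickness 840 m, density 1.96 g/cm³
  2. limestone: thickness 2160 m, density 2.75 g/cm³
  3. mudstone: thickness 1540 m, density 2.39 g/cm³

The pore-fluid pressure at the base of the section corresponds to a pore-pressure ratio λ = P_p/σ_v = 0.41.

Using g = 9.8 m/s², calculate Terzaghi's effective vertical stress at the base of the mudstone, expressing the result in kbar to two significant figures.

0.65 kbar

Overburden (lithostatic) stress σ_v:
alluvium: 1960 kg/m³ × 9.8 m/s² × 840 m = 1.613×10^7 Pa = 16.13 MPa
limestone: 2750 kg/m³ × 9.8 m/s² × 2160 m = 5.821×10^7 Pa = 58.21 MPa
mudstone: 2390 kg/m³ × 9.8 m/s² × 1540 m = 3.607×10^7 Pa = 36.07 MPa
Total = 16.13 + 58.21 + 36.07 = 110.42 MPa
Pore pressure P_p = λ·σ_v = 0.41 × 110.4 MPa = 45.27 MPa
Effective stress σ' = σ_v − P_p = 110.4 − 45.27 = 65.146 MPa = 0.65146 kbar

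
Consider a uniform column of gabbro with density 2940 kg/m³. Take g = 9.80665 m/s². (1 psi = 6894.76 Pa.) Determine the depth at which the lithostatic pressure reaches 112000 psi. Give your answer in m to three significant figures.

h = P/(ρg) = 112000 psi / (2940 kg/m³ × 9.80665 m/s²) = 7.722×10^8 Pa / 28832 Pa/m = 26784 m

26800 m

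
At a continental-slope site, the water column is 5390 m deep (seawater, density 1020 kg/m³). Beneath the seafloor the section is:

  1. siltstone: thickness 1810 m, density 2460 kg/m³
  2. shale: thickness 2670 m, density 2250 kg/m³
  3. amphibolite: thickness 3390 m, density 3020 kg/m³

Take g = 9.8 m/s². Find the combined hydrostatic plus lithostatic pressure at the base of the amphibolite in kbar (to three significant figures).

seawater: 1020 kg/m³ × 9.8 m/s² × 5390 m = 5.388×10^7 Pa = 0.5388 kbar
siltstone: 2460 kg/m³ × 9.8 m/s² × 1810 m = 4.364×10^7 Pa = 0.4364 kbar
shale: 2250 kg/m³ × 9.8 m/s² × 2670 m = 5.887×10^7 Pa = 0.5887 kbar
amphibolite: 3020 kg/m³ × 9.8 m/s² × 3390 m = 1.003×10^8 Pa = 1.003 kbar
Total = 0.5388 + 0.4364 + 0.5887 + 1.003 = 2.5672 kbar

2.57 kbar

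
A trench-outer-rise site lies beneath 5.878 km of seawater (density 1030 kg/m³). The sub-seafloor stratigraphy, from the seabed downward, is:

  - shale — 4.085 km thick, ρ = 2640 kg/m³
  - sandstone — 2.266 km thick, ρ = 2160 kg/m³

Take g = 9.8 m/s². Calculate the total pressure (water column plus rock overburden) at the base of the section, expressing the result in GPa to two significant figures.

seawater: 1030 kg/m³ × 9.8 m/s² × 5878 m = 5.933×10^7 Pa = 0.05933 GPa
shale: 2640 kg/m³ × 9.8 m/s² × 4085 m = 1.057×10^8 Pa = 0.1057 GPa
sandstone: 2160 kg/m³ × 9.8 m/s² × 2266 m = 4.797×10^7 Pa = 0.04797 GPa
Total = 0.05933 + 0.1057 + 0.04797 = 0.21299 GPa

0.21 GPa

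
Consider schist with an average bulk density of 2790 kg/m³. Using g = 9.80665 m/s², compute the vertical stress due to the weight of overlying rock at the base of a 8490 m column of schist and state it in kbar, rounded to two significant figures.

schist: 2790 kg/m³ × 9.80665 m/s² × 8490 m = 2.323×10^8 Pa = 2.323 kbar

2.3 kbar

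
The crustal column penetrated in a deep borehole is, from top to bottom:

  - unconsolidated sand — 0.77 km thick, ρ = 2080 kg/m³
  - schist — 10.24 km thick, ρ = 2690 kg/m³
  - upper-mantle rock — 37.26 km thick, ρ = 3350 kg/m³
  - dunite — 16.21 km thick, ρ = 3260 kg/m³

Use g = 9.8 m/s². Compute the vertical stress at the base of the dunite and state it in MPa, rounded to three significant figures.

2030 MPa

unconsolidated sand: 2080 kg/m³ × 9.8 m/s² × 770 m = 1.570×10^7 Pa = 15.70 MPa
schist: 2690 kg/m³ × 9.8 m/s² × 10240 m = 2.699×10^8 Pa = 269.9 MPa
upper-mantle rock: 3350 kg/m³ × 9.8 m/s² × 37260 m = 1.223×10^9 Pa = 1223 MPa
dunite: 3260 kg/m³ × 9.8 m/s² × 16210 m = 5.179×10^8 Pa = 517.9 MPa
Total = 15.70 + 269.9 + 1223 + 517.9 = 2026.8 MPa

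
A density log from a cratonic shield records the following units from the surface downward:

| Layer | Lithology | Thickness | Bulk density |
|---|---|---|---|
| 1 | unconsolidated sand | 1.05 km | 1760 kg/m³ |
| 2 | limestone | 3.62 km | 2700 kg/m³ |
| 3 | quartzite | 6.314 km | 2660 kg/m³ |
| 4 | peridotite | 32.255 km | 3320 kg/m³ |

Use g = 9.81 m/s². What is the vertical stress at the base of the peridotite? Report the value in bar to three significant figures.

13300 bar

unconsolidated sand: 1760 kg/m³ × 9.81 m/s² × 1050 m = 1.813×10^7 Pa = 181.3 bar
limestone: 2700 kg/m³ × 9.81 m/s² × 3620 m = 9.588×10^7 Pa = 958.8 bar
quartzite: 2660 kg/m³ × 9.81 m/s² × 6314 m = 1.648×10^8 Pa = 1648 bar
peridotite: 3320 kg/m³ × 9.81 m/s² × 32255 m = 1.051×10^9 Pa = 10505 bar
Total = 181.3 + 958.8 + 1648 + 10505 = 13293 bar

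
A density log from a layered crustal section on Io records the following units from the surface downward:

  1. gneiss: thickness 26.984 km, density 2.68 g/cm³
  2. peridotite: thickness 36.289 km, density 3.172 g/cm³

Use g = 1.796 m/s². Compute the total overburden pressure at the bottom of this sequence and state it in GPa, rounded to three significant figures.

0.337 GPa

gneiss: 2680 kg/m³ × 1.796 m/s² × 26984 m = 1.299×10^8 Pa = 0.1299 GPa
peridotite: 3172 kg/m³ × 1.796 m/s² × 36289 m = 2.067×10^8 Pa = 0.2067 GPa
Total = 0.1299 + 0.2067 = 0.33662 GPa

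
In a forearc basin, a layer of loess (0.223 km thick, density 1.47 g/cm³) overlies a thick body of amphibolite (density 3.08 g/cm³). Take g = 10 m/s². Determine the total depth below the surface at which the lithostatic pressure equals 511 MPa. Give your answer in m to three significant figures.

16700 m

Pressure at base of upper layers: 1470×10×223 = 3.278×10^6 Pa = 3.278 MPa
Remaining pressure to be supplied by amphibolite: 5.110×10^8 − 3.278×10^6 = 5.077×10^8 Pa
Additional depth in amphibolite = 5.077×10^8 Pa / (3080 kg/m³ × 10 m/s²) = 16484 m
Total depth = 223 m + 16484 m = 16707 m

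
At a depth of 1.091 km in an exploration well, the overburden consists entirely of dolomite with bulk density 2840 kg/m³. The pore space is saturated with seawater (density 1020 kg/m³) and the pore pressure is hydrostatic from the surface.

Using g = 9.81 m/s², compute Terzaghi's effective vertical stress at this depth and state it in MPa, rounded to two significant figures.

19 MPa

Overburden (lithostatic) stress σ_v:
dolomite: 2840 kg/m³ × 9.81 m/s² × 1091 m = 3.040×10^7 Pa = 30.40 MPa
Pore pressure P_p = 1020 kg/m³ × 9.81 m/s² × 1091 m = 1.092×10^7 Pa = 10.92 MPa
Effective stress σ' = σ_v − P_p = 30.40 − 10.92 = 19.479 MPa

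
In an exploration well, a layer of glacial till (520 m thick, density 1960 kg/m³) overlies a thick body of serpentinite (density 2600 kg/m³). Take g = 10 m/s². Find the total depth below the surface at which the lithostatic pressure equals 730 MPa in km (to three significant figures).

Pressure at base of upper layers: 1960×10×520 = 1.019×10^7 Pa = 10.19 MPa
Remaining pressure to be supplied by serpentinite: 7.300×10^8 − 1.019×10^7 = 7.198×10^8 Pa
Additional depth in serpentinite = 7.198×10^8 Pa / (2600 kg/m³ × 10 m/s²) = 27685 m
Total depth = 520 m + 27685 m = 28205 m
= 28.205 km

28.2 km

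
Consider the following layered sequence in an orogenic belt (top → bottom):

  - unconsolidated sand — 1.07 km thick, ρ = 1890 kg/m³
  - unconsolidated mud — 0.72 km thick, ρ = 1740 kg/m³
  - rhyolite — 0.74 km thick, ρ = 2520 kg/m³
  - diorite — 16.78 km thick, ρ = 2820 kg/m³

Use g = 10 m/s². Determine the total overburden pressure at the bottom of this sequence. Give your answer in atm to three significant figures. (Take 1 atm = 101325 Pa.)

unconsolidated sand: 1890 kg/m³ × 10 m/s² × 1070 m = 2.022×10^7 Pa = 199.6 atm
unconsolidated mud: 1740 kg/m³ × 10 m/s² × 720 m = 1.253×10^7 Pa = 123.6 atm
rhyolite: 2520 kg/m³ × 10 m/s² × 740 m = 1.865×10^7 Pa = 184.0 atm
diorite: 2820 kg/m³ × 10 m/s² × 16780 m = 4.732×10^8 Pa = 4670 atm
Total = 199.6 + 123.6 + 184.0 + 4670 = 5177.4 atm

5180 atm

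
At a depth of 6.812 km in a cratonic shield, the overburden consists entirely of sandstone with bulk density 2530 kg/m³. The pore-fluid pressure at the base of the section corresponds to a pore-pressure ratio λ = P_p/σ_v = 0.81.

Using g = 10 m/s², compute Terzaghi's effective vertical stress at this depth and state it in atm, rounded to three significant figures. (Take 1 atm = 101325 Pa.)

323 atm

Overburden (lithostatic) stress σ_v:
sandstone: 2530 kg/m³ × 10 m/s² × 6812 m = 1.723×10^8 Pa = 172.3 MPa
Pore pressure P_p = λ·σ_v = 0.81 × 172.3 MPa = 139.6 MPa
Effective stress σ' = σ_v − P_p = 172.3 − 139.6 = 32.745 MPa = 323.17 atm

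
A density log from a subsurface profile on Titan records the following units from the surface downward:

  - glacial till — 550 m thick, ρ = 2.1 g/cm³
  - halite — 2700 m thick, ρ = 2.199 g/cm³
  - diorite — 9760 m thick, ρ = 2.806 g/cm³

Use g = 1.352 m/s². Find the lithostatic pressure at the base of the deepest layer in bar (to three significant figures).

466 bar

glacial till: 2100 kg/m³ × 1.352 m/s² × 550 m = 1.562×10^6 Pa = 15.62 bar
halite: 2199 kg/m³ × 1.352 m/s² × 2700 m = 8.027×10^6 Pa = 80.27 bar
diorite: 2806 kg/m³ × 1.352 m/s² × 9760 m = 3.703×10^7 Pa = 370.3 bar
Total = 15.62 + 80.27 + 370.3 = 466.15 bar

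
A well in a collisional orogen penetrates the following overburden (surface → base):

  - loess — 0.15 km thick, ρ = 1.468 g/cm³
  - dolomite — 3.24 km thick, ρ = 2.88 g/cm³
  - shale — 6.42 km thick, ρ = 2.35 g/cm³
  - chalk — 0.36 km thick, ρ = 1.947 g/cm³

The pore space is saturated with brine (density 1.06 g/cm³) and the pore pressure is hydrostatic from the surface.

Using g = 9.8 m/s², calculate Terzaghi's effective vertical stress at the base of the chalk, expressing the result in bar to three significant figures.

Overburden (lithostatic) stress σ_v:
loess: 1468 kg/m³ × 9.8 m/s² × 150 m = 2.158×10^6 Pa = 2.158 MPa
dolomite: 2880 kg/m³ × 9.8 m/s² × 3240 m = 9.145×10^7 Pa = 91.45 MPa
shale: 2350 kg/m³ × 9.8 m/s² × 6420 m = 1.479×10^8 Pa = 147.9 MPa
chalk: 1947 kg/m³ × 9.8 m/s² × 360 m = 6.869×10^6 Pa = 6.869 MPa
Total = 2.158 + 91.45 + 147.9 + 6.869 = 248.33 MPa
Pore pressure P_p = 1060 kg/m³ × 9.8 m/s² × 10170 m = 1.056×10^8 Pa = 105.6 MPa
Effective stress σ' = σ_v − P_p = 248.3 − 105.6 = 142.68 MPa = 1426.8 bar

1430 bar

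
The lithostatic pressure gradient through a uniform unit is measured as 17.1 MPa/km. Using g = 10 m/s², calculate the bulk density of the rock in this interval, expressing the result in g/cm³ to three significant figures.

1.71 g/cm³

ρ = (dP/dz)/g = 17.1 MPa/km / 10 m/s² = 17100 Pa/m / 10 m/s² = 1710.0 kg/m³
= 1.710 g/cm³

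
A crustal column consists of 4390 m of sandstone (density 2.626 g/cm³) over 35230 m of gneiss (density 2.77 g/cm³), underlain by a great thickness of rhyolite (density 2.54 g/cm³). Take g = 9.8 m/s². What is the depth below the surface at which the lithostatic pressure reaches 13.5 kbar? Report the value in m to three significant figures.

Pressure at base of upper layers: 2626×9.8×4390 + 2770×9.8×35230 = 1.069×10^9 Pa = 10.69 kbar
Remaining pressure to be supplied by rhyolite: 1.350×10^9 − 1.069×10^9 = 2.807×10^8 Pa
Additional depth in rhyolite = 2.807×10^8 Pa / (2540 kg/m³ × 9.8 m/s²) = 11276 m
Total depth = 39620 m + 11276 m = 50896 m

50900 m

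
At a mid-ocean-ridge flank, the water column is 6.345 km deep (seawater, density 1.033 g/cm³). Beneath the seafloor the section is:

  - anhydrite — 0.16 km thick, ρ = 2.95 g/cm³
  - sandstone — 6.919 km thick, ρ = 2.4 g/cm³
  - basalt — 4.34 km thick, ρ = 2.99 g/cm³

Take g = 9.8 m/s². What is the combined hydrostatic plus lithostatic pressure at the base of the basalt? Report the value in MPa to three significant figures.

seawater: 1033 kg/m³ × 9.8 m/s² × 6345 m = 6.423×10^7 Pa = 64.23 MPa
anhydrite: 2950 kg/m³ × 9.8 m/s² × 160 m = 4.626×10^6 Pa = 4.626 MPa
sandstone: 2400 kg/m³ × 9.8 m/s² × 6919 m = 1.627×10^8 Pa = 162.7 MPa
basalt: 2990 kg/m³ × 9.8 m/s² × 4340 m = 1.272×10^8 Pa = 127.2 MPa
Total = 64.23 + 4.626 + 162.7 + 127.2 = 358.76 MPa

359 MPa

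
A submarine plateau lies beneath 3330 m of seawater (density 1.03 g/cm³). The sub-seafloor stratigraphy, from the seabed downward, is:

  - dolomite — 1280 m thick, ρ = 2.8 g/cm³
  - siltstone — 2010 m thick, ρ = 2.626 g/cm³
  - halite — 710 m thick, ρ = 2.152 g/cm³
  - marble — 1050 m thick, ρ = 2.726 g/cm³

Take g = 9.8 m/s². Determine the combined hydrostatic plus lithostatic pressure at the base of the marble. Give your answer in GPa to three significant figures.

seawater: 1030 kg/m³ × 9.8 m/s² × 3330 m = 3.361×10^7 Pa = 0.03361 GPa
dolomite: 2800 kg/m³ × 9.8 m/s² × 1280 m = 3.512×10^7 Pa = 0.03512 GPa
siltstone: 2626 kg/m³ × 9.8 m/s² × 2010 m = 5.173×10^7 Pa = 0.05173 GPa
halite: 2152 kg/m³ × 9.8 m/s² × 710 m = 1.497×10^7 Pa = 0.01497 GPa
marble: 2726 kg/m³ × 9.8 m/s² × 1050 m = 2.805×10^7 Pa = 0.02805 GPa
Total = 0.03361 + 0.03512 + 0.05173 + 0.01497 + 0.02805 = 0.16349 GPa

0.163 GPa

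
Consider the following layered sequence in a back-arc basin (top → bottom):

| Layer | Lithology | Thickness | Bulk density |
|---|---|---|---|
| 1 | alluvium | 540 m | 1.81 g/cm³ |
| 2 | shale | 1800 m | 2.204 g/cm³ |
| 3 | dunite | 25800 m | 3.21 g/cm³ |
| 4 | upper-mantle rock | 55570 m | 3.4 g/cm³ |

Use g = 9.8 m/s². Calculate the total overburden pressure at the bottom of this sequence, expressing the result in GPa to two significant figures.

alluvium: 1810 kg/m³ × 9.8 m/s² × 540 m = 9.579×10^6 Pa = 9.579×10^-3 GPa
shale: 2204 kg/m³ × 9.8 m/s² × 1800 m = 3.888×10^7 Pa = 0.03888 GPa
dunite: 3210 kg/m³ × 9.8 m/s² × 25800 m = 8.116×10^8 Pa = 0.8116 GPa
upper-mantle rock: 3400 kg/m³ × 9.8 m/s² × 55570 m = 1.852×10^9 Pa = 1.852 GPa
Total = 9.579×10^-3 + 0.03888 + 0.8116 + 1.852 = 2.7117 GPa

2.7 GPa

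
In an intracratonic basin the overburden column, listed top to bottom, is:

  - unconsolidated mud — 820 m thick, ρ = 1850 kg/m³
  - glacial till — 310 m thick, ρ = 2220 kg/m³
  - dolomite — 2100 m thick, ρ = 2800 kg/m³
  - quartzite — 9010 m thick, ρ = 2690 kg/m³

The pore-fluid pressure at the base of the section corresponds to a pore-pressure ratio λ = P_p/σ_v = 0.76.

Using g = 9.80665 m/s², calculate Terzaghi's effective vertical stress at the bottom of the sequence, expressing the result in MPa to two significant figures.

Overburden (lithostatic) stress σ_v:
unconsolidated mud: 1850 kg/m³ × 9.80665 m/s² × 820 m = 1.488×10^7 Pa = 14.88 MPa
glacial till: 2220 kg/m³ × 9.80665 m/s² × 310 m = 6.749×10^6 Pa = 6.749 MPa
dolomite: 2800 kg/m³ × 9.80665 m/s² × 2100 m = 5.766×10^7 Pa = 57.66 MPa
quartzite: 2690 kg/m³ × 9.80665 m/s² × 9010 m = 2.377×10^8 Pa = 237.7 MPa
Total = 14.88 + 6.749 + 57.66 + 237.7 = 316.97 MPa
Pore pressure P_p = λ·σ_v = 0.76 × 317.0 MPa = 240.9 MPa
Effective stress σ' = σ_v − P_p = 317.0 − 240.9 = 76.073 MPa

76 MPa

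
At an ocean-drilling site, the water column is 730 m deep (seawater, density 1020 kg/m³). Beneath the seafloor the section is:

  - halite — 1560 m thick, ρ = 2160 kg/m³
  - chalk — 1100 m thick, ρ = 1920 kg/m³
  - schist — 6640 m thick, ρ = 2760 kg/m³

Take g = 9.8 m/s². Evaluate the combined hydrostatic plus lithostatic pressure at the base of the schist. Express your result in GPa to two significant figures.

seawater: 1020 kg/m³ × 9.8 m/s² × 730 m = 7.297×10^6 Pa = 7.297×10^-3 GPa
halite: 2160 kg/m³ × 9.8 m/s² × 1560 m = 3.302×10^7 Pa = 0.03302 GPa
chalk: 1920 kg/m³ × 9.8 m/s² × 1100 m = 2.070×10^7 Pa = 0.02070 GPa
schist: 2760 kg/m³ × 9.8 m/s² × 6640 m = 1.796×10^8 Pa = 0.1796 GPa
Total = 7.297×10^-3 + 0.03302 + 0.02070 + 0.1796 = 0.24062 GPa

0.24 GPa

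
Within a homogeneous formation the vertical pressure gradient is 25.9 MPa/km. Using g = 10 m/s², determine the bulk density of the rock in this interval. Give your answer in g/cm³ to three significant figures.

ρ = (dP/dz)/g = 25.9 MPa/km / 10 m/s² = 25900 Pa/m / 10 m/s² = 2590.0 kg/m³
= 2.590 g/cm³

2.59 g/cm³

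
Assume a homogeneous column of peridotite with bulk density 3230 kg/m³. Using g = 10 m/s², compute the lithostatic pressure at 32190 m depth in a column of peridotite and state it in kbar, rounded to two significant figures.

peridotite: 3230 kg/m³ × 10 m/s² × 32190 m = 1.040×10^9 Pa = 10.40 kbar

10 kbar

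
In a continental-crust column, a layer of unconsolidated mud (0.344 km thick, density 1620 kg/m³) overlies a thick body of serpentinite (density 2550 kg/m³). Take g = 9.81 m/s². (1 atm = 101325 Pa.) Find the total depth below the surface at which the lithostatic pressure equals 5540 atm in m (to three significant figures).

Pressure at base of upper layers: 1620×9.81×344 = 5.467×10^6 Pa = 53.95 atm
Remaining pressure to be supplied by serpentinite: 5.613×10^8 − 5.467×10^6 = 5.559×10^8 Pa
Additional depth in serpentinite = 5.559×10^8 Pa / (2550 kg/m³ × 9.81 m/s²) = 22221 m
Total depth = 344 m + 22221 m = 22565 m

22600 m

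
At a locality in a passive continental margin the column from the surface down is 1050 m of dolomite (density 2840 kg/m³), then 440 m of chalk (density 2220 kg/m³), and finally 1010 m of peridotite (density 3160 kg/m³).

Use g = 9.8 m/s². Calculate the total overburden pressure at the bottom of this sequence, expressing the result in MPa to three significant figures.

70.1 MPa

dolomite: 2840 kg/m³ × 9.8 m/s² × 1050 m = 2.922×10^7 Pa = 29.22 MPa
chalk: 2220 kg/m³ × 9.8 m/s² × 440 m = 9.573×10^6 Pa = 9.573 MPa
peridotite: 3160 kg/m³ × 9.8 m/s² × 1010 m = 3.128×10^7 Pa = 31.28 MPa
Total = 29.22 + 9.573 + 31.28 = 70.074 MPa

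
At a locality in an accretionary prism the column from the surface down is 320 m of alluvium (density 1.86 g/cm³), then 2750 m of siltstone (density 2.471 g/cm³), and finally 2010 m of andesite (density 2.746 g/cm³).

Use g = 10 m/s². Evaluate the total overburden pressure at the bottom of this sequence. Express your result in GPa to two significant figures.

0.13 GPa

alluvium: 1860 kg/m³ × 10 m/s² × 320 m = 5.952×10^6 Pa = 5.952×10^-3 GPa
siltstone: 2471 kg/m³ × 10 m/s² × 2750 m = 6.795×10^7 Pa = 0.06795 GPa
andesite: 2746 kg/m³ × 10 m/s² × 2010 m = 5.519×10^7 Pa = 0.05519 GPa
Total = 5.952×10^-3 + 0.06795 + 0.05519 = 0.12910 GPa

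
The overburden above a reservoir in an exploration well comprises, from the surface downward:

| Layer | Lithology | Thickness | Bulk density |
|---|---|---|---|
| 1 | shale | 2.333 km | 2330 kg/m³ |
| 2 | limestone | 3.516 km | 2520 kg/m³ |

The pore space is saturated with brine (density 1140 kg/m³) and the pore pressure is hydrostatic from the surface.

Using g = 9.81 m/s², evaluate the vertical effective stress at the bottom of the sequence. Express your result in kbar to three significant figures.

0.748 kbar

Overburden (lithostatic) stress σ_v:
shale: 2330 kg/m³ × 9.81 m/s² × 2333 m = 5.333×10^7 Pa = 53.33 MPa
limestone: 2520 kg/m³ × 9.81 m/s² × 3516 m = 8.692×10^7 Pa = 86.92 MPa
Total = 53.33 + 86.92 = 140.25 MPa
Pore pressure P_p = 1140 kg/m³ × 9.81 m/s² × 5849 m = 6.541×10^7 Pa = 65.41 MPa
Effective stress σ' = σ_v − P_p = 140.2 − 65.41 = 74.834 MPa = 0.74834 kbar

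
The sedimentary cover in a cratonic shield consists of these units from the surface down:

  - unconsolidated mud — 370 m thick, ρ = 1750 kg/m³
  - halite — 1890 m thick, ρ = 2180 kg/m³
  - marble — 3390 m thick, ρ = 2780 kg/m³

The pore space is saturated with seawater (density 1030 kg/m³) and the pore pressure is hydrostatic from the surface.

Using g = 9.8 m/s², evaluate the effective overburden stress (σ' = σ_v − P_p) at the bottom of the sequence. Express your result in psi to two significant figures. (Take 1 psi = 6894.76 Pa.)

Overburden (lithostatic) stress σ_v:
unconsolidated mud: 1750 kg/m³ × 9.8 m/s² × 370 m = 6.346×10^6 Pa = 6.346 MPa
halite: 2180 kg/m³ × 9.8 m/s² × 1890 m = 4.038×10^7 Pa = 40.38 MPa
marble: 2780 kg/m³ × 9.8 m/s² × 3390 m = 9.236×10^7 Pa = 92.36 MPa
Total = 6.346 + 40.38 + 92.36 = 139.08 MPa
Pore pressure P_p = 1030 kg/m³ × 9.8 m/s² × 5650 m = 5.703×10^7 Pa = 57.03 MPa
Effective stress σ' = σ_v − P_p = 139.1 − 57.03 = 82.050 MPa = 11900 psi

12000 psi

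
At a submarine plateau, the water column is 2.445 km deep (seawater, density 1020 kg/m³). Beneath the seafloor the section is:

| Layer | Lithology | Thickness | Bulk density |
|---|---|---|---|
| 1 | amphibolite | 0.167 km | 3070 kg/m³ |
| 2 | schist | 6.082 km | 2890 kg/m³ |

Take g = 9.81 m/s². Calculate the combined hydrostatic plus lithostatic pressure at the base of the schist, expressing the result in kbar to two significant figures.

seawater: 1020 kg/m³ × 9.81 m/s² × 2445 m = 2.447×10^7 Pa = 0.2447 kbar
amphibolite: 3070 kg/m³ × 9.81 m/s² × 167 m = 5.029×10^6 Pa = 0.05029 kbar
schist: 2890 kg/m³ × 9.81 m/s² × 6082 m = 1.724×10^8 Pa = 1.724 kbar
Total = 0.2447 + 0.05029 + 1.724 = 2.0192 kbar

2.0 kbar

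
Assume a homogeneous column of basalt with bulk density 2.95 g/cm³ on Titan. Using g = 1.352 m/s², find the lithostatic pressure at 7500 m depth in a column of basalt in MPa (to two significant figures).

basalt: 2950 kg/m³ × 1.352 m/s² × 7500 m = 2.991×10^7 Pa = 29.91 MPa

30 MPa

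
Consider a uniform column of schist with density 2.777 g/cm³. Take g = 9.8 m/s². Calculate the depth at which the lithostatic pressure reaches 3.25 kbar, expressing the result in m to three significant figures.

h = P/(ρg) = 3.25 kbar / (2777 kg/m³ × 9.8 m/s²) = 3.250×10^8 Pa / 27215 Pa/m = 11942 m

11900 m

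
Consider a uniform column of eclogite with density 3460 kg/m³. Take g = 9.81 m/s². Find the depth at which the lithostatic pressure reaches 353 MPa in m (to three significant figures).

h = P/(ρg) = 353 MPa / (3460 kg/m³ × 9.81 m/s²) = 3.530×10^8 Pa / 33943 Pa/m = 10400 m

10400 m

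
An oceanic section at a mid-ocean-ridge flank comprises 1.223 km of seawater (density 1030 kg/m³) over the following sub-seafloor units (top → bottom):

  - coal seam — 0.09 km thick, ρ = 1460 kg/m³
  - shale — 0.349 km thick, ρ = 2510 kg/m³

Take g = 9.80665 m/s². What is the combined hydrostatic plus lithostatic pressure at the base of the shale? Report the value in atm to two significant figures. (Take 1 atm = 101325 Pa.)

seawater: 1030 kg/m³ × 9.80665 m/s² × 1223 m = 1.235×10^7 Pa = 121.9 atm
coal seam: 1460 kg/m³ × 9.80665 m/s² × 90 m = 1.289×10^6 Pa = 12.72 atm
shale: 2510 kg/m³ × 9.80665 m/s² × 349 m = 8.591×10^6 Pa = 84.78 atm
Total = 121.9 + 12.72 + 84.78 = 219.42 atm

220 atm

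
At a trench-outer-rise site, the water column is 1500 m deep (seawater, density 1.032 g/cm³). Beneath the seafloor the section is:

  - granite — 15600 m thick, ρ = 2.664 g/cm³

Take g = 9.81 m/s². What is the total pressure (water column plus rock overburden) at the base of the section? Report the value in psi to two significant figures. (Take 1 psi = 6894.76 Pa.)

seawater: 1032 kg/m³ × 9.81 m/s² × 1500 m = 1.519×10^7 Pa = 2203 psi
granite: 2664 kg/m³ × 9.81 m/s² × 15600 m = 4.077×10^8 Pa = 59130 psi
Total = 2203 + 59130 = 61333 psi

61000 psi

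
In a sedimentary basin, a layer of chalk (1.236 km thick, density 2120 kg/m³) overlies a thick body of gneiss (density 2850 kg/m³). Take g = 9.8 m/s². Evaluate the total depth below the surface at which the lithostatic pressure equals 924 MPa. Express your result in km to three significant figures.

Pressure at base of upper layers: 2120×9.8×1236 = 2.568×10^7 Pa = 25.68 MPa
Remaining pressure to be supplied by gneiss: 9.240×10^8 − 2.568×10^7 = 8.983×10^8 Pa
Additional depth in gneiss = 8.983×10^8 Pa / (2850 kg/m³ × 9.8 m/s²) = 32163 m
Total depth = 1236 m + 32163 m = 33399 m
= 33.399 km

33.4 km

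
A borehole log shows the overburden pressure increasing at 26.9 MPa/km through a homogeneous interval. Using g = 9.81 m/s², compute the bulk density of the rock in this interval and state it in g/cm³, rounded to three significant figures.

2.74 g/cm³

ρ = (dP/dz)/g = 26.9 MPa/km / 9.81 m/s² = 26900 Pa/m / 9.81 m/s² = 2742.1 kg/m³
= 2.742 g/cm³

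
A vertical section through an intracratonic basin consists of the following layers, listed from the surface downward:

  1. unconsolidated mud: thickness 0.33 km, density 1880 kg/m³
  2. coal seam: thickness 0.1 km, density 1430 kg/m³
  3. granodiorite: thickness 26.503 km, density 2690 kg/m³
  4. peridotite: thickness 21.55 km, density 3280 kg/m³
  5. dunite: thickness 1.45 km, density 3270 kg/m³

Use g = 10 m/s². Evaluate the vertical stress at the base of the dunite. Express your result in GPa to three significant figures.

1.47 GPa

unconsolidated mud: 1880 kg/m³ × 10 m/s² × 330 m = 6.204×10^6 Pa = 6.204×10^-3 GPa
coal seam: 1430 kg/m³ × 10 m/s² × 100 m = 1.430×10^6 Pa = 1.430×10^-3 GPa
granodiorite: 2690 kg/m³ × 10 m/s² × 26503 m = 7.129×10^8 Pa = 0.7129 GPa
peridotite: 3280 kg/m³ × 10 m/s² × 21550 m = 7.068×10^8 Pa = 0.7068 GPa
dunite: 3270 kg/m³ × 10 m/s² × 1450 m = 4.742×10^7 Pa = 0.04741 GPa
Total = 6.204×10^-3 + 1.430×10^-3 + 0.7129 + 0.7068 + 0.04741 = 1.4748 GPa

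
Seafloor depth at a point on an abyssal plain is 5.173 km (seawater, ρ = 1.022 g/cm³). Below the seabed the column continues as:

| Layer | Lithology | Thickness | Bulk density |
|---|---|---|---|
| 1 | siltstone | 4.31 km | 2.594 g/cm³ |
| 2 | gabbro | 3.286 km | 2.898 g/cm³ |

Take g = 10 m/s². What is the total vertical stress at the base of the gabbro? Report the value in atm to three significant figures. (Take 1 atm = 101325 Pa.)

seawater: 1022 kg/m³ × 10 m/s² × 5173 m = 5.287×10^7 Pa = 521.8 atm
siltstone: 2594 kg/m³ × 10 m/s² × 4310 m = 1.118×10^8 Pa = 1103 atm
gabbro: 2898 kg/m³ × 10 m/s² × 3286 m = 9.523×10^7 Pa = 939.8 atm
Total = 521.8 + 1103 + 939.8 = 2565.0 atm

2560 atm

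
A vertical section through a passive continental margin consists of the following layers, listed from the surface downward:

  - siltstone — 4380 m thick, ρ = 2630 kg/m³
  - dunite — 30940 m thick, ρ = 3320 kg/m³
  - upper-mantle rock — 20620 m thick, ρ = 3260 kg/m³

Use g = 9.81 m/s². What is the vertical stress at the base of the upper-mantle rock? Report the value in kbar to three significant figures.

siltstone: 2630 kg/m³ × 9.81 m/s² × 4380 m = 1.130×10^8 Pa = 1.130 kbar
dunite: 3320 kg/m³ × 9.81 m/s² × 30940 m = 1.008×10^9 Pa = 10.08 kbar
upper-mantle rock: 3260 kg/m³ × 9.81 m/s² × 20620 m = 6.594×10^8 Pa = 6.594 kbar
Total = 1.130 + 10.08 + 6.594 = 17.801 kbar

17.8 kbar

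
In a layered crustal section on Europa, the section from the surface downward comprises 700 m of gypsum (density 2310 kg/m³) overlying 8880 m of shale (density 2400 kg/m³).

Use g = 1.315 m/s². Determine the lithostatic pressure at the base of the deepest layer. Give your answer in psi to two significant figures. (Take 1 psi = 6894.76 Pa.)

gypsum: 2310 kg/m³ × 1.315 m/s² × 700 m = 2.126×10^6 Pa = 308.4 psi
shale: 2400 kg/m³ × 1.315 m/s² × 8880 m = 2.803×10^7 Pa = 4065 psi
Total = 308.4 + 4065 = 4373.1 psi

4400 psi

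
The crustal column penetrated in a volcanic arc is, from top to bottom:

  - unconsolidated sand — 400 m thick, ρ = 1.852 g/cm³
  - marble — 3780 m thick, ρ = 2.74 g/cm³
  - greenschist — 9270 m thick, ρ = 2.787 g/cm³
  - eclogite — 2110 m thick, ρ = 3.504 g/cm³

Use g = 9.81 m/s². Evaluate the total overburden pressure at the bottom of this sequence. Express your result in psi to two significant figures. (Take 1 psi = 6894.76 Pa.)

63000 psi

unconsolidated sand: 1852 kg/m³ × 9.81 m/s² × 400 m = 7.267×10^6 Pa = 1054 psi
marble: 2740 kg/m³ × 9.81 m/s² × 3780 m = 1.016×10^8 Pa = 14736 psi
greenschist: 2787 kg/m³ × 9.81 m/s² × 9270 m = 2.534×10^8 Pa = 36759 psi
eclogite: 3504 kg/m³ × 9.81 m/s² × 2110 m = 7.253×10^7 Pa = 10520 psi
Total = 1054 + 14736 + 36759 + 10520 = 63069 psi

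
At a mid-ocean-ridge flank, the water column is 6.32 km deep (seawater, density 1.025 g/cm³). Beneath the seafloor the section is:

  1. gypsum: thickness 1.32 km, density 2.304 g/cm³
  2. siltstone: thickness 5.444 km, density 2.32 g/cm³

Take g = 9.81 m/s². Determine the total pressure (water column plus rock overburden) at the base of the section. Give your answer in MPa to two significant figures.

seawater: 1025 kg/m³ × 9.81 m/s² × 6320 m = 6.355×10^7 Pa = 63.55 MPa
gypsum: 2304 kg/m³ × 9.81 m/s² × 1320 m = 2.983×10^7 Pa = 29.83 MPa
siltstone: 2320 kg/m³ × 9.81 m/s² × 5444 m = 1.239×10^8 Pa = 123.9 MPa
Total = 63.55 + 29.83 + 123.9 = 217.29 MPa

220 MPa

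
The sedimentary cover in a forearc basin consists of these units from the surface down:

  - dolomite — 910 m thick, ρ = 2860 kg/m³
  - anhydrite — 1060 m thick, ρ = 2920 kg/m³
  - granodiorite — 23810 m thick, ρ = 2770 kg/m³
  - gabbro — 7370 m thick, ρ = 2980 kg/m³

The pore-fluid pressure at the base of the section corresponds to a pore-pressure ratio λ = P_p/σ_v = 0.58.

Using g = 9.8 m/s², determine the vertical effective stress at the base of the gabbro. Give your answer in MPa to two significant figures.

390 MPa

Overburden (lithostatic) stress σ_v:
dolomite: 2860 kg/m³ × 9.8 m/s² × 910 m = 2.551×10^7 Pa = 25.51 MPa
anhydrite: 2920 kg/m³ × 9.8 m/s² × 1060 m = 3.033×10^7 Pa = 30.33 MPa
granodiorite: 2770 kg/m³ × 9.8 m/s² × 23810 m = 6.463×10^8 Pa = 646.3 MPa
gabbro: 2980 kg/m³ × 9.8 m/s² × 7370 m = 2.152×10^8 Pa = 215.2 MPa
Total = 25.51 + 30.33 + 646.3 + 215.2 = 917.42 MPa
Pore pressure P_p = λ·σ_v = 0.58 × 917.4 MPa = 532.1 MPa
Effective stress σ' = σ_v − P_p = 917.4 − 532.1 = 385.32 MPa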